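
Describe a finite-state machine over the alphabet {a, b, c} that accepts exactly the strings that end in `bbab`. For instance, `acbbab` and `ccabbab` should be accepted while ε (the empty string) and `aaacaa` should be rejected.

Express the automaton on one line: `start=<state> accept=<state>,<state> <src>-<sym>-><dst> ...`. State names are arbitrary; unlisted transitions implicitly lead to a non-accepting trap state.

start=q0 accept=q4 q0-a->q0 q0-b->q1 q0-c->q0 q1-a->q0 q1-b->q2 q1-c->q0 q2-a->q3 q2-b->q2 q2-c->q0 q3-a->q0 q3-b->q4 q3-c->q0 q4-a->q0 q4-b->q2 q4-c->q0

Remember how much of `bbab` the current input suffix matches. State q0 means no match yet; q1 means the last symbol is `b`; q2 means the last 2 symbols are `bb`; q3 means the last 3 symbols are `bba`; q4 means the last 4 symbols are `bbab`. Only q4 accepts. On a mismatch, fall back to the longest proper suffix that is still a prefix of `bbab`.
A 5-state machine:
        a   b   c  
>  q0   q0  q1  q0 
   q1   q0  q2  q0 
   q2   q3  q2  q0 
   q3   q0  q4  q0 
 * q4   q0  q2  q0 
(> = start, * = accepting)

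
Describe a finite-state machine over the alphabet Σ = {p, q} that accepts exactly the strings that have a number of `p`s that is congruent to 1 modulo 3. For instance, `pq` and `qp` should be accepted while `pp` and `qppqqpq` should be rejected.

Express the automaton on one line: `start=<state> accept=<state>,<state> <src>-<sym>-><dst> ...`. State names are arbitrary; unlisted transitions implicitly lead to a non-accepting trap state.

start=A accept=B A-p->B A-q->A B-p->C B-q->B C-p->A C-q->C

The only thing that matters is how many `p`s have appeared, reduced mod 3. Use one state per residue: A for 0, …, C for 2. Reading `p` moves to the next residue; anything else stays put. B is accepting.
A 3-state machine:
       p  q 
>  A   B  A 
 * B   C  B 
   C   A  C 
(> = start, * = accepting)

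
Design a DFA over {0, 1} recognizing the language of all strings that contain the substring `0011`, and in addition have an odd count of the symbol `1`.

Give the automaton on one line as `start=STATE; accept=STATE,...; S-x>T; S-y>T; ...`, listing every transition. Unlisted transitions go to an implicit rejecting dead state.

start=S0; accept=S9; S0-0>S1; S0-1>S2; S1-0>S3; S1-1>S2; S2-0>S4; S2-1>S0; S3-0>S3; S3-1>S5; S4-0>S6; S4-1>S0; S5-0>S4; S5-1>S7; S6-0>S6; S6-1>S8; S7-0>S7; S7-1>S9; S8-0>S1; S8-1>S9; S9-0>S9; S9-1>S7

Run two small machines in parallel and take their product. The first has 5 states tracking whether and how much of `0011` has been seen; the second has 2 states tracking the count of `1`s modulo 2. A product state is a pair (one from each), accepting exactly when both do.
10 states suffice.
        0   1  
>  S0   S1  S2 
   S1   S3  S2 
   S2   S4  S0 
   S3   S3  S5 
   S4   S6  S0 
   S5   S4  S7 
   S6   S6  S8 
   S7   S7  S9 
   S8   S1  S9 
 * S9   S9  S7 
(> = start, * = accepting)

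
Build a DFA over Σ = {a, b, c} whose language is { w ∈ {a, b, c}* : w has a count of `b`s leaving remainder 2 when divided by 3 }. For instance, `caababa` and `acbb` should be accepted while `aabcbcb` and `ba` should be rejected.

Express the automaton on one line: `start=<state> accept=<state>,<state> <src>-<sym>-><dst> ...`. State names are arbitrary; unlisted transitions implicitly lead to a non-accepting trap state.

start=q0 accept=q2 q0-a->q0 q0-b->q1 q0-c->q0 q1-a->q1 q1-b->q2 q1-c->q1 q2-a->q2 q2-b->q0 q2-c->q2

The only thing that matters is how many `b`s have appeared, reduced mod 3. Use one state per residue: q0 for 0, …, q2 for 2. Reading `b` moves to the next residue; anything else stays put. q2 is accepting.
With 3 states:
        a   b   c  
>  q0   q0  q1  q0 
   q1   q1  q2  q1 
 * q2   q2  q0  q2 
(> = start, * = accepting)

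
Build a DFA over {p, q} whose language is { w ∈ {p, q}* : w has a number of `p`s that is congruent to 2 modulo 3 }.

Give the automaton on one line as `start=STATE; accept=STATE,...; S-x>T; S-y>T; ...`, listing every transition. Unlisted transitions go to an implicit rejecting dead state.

start=A; accept=C; A-p>B; A-q>A; B-p>C; B-q>B; C-p>A; C-q>C

Keep the running count of `p`s modulo 3: each `p` advances along the cycle A → B → C → A while other symbols loop. Accept at C.
       p  q 
>  A   B  A 
   B   C  B 
 * C   A  C 
(> = start, * = accepting)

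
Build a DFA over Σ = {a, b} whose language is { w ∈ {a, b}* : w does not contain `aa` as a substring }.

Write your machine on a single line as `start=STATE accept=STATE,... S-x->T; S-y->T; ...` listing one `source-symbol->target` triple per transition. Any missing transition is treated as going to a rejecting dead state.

start=q0; accept=q0,q1; q0-a->q1; q0-b->q0; q1-a->q2; q1-b->q0; q2-a->q2; q2-b->q2

Track partial matches of the forbidden pattern `aa`. State q2 is a dead state reached once `aa` has occurred; every other state accepts. q0 means no part of `aa` is currently matched.
3 states suffice.
        a   b  
>* q0   q1  q0 
 * q1   q2  q0 
   q2   q2  q2 
(> = start, * = accepting)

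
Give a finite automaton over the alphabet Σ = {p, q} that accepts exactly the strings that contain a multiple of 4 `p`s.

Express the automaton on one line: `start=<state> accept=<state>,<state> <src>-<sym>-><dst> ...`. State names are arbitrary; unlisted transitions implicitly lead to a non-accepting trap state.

start=s0 accept=s0 s0-p->s1 s0-q->s0 s1-p->s2 s1-q->s1 s2-p->s3 s2-q->s2 s3-p->s0 s3-q->s3

The only thing that matters is how many `p`s have appeared, reduced mod 4. Use one state per residue: s0 for 0, …, s3 for 3. Reading `p` moves to the next residue; anything else stays put. s0 is accepting.
4 states suffice.
        p   q  
>* s0   s1  s0 
   s1   s2  s1 
   s2   s3  s2 
   s3   s0  s3 
(> = start, * = accepting)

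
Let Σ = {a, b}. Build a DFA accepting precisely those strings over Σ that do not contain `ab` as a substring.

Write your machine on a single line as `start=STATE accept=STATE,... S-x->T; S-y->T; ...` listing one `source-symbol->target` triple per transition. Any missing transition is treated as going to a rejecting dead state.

Track partial matches of the forbidden pattern `ab`. State S2 is a dead state reached once `ab` has occurred; every other state accepts. S0 means no part of `ab` is currently matched.
        a   b  
>* S0   S1  S0 
 * S1   S1  S2 
   S2   S2  S2 
(> = start, * = accepting)

start=S0; accept=S0,S1; S0-a->S1; S0-b->S0; S1-a->S1; S1-b->S2; S2-a->S2; S2-b->S2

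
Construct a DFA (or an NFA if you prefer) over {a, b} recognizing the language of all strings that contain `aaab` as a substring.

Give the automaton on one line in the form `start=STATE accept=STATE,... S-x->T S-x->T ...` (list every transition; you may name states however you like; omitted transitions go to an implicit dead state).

start=S0 accept=S4 S0-a->S1 S0-b->S0 S1-a->S2 S1-b->S0 S2-a->S3 S2-b->S0 S3-a->S3 S3-b->S4 S4-a->S4 S4-b->S4

Track how much of `aaab` has been matched so far: state S0 is no progress, S4 is the absorbing accept state reached once `aaab` has occurred. Intermediate states record partial matches; on a mismatch, fall back to the longest reusable overlap.
A 5-state machine:
        a   b  
>  S0   S1  S0 
   S1   S2  S0 
   S2   S3  S0 
   S3   S3  S4 
 * S4   S4  S4 
(> = start, * = accepting)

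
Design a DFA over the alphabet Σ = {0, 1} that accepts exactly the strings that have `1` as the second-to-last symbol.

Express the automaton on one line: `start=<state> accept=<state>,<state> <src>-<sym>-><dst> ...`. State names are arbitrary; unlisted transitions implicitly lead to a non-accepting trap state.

Because acceptance depends on a position counted from the end, the machine has to buffer the most recent 2 symbols. Make each state the string of the last up-to-2 symbols read; on input `x` shift the window left and append `x`. Accept when the buffered window has length 2 and begins with `1`.
A 7-state machine:
       0  1 
>  A   B  C 
   B   D  E 
   C   F  G 
   D   D  E 
   E   F  G 
 * F   D  E 
 * G   F  G 
(> = start, * = accepting)

start=A accept=F,G A-0->B A-1->C B-0->D B-1->E C-0->F C-1->G D-0->D D-1->E E-0->F E-1->G F-0->D F-1->E G-0->F G-1->G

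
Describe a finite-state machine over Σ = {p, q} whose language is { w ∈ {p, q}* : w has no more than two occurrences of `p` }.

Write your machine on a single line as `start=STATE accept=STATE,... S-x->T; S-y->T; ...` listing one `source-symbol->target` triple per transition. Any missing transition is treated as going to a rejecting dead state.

Count `p`s, saturating at 3: states A through C mean 0 through 2 `p`s seen; D means more than 2. Each `p` increments (capped at D); other symbols loop. Accept from {A, B, C}.
4 states suffice.
       p  q 
>* A   B  A 
 * B   C  B 
 * C   D  C 
   D   D  D 
(> = start, * = accepting)

start=A; accept=A,B,C; A-p->B; A-q->A; B-p->C; B-q->B; C-p->D; C-q->C; D-p->D; D-q->D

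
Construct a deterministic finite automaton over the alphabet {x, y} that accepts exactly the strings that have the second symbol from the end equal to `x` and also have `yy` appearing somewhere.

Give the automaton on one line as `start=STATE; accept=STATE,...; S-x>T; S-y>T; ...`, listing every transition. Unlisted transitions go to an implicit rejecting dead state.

start=S0; accept=S4,S5; S0-x>S0; S0-y>S1; S1-x>S0; S1-y>S2; S2-x>S3; S2-y>S2; S3-x>S4; S3-y>S5; S4-x>S4; S4-y>S5; S5-x>S3; S5-y>S2

Build one automaton per condition and run them in lockstep. The first has 7 states tracking the last 2 symbols read; the second has 3 states tracking whether and how much of `yy` has been seen. A product state is a pair (one from each), accepting exactly when both do. After merging equivalent states the machine shrinks.
With 6 states:
        x   y  
>  S0   S0  S1 
   S1   S0  S2 
   S2   S3  S2 
   S3   S4  S5 
 * S4   S4  S5 
 * S5   S3  S2 
(> = start, * = accepting)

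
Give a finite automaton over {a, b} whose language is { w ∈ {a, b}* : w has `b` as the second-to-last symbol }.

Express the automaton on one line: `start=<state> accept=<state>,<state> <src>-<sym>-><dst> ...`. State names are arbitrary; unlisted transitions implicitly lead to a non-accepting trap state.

start=q0 accept=q5,q6 q0-a->q1 q0-b->q2 q1-a->q3 q1-b->q4 q2-a->q5 q2-b->q6 q3-a->q3 q3-b->q4 q4-a->q5 q4-b->q6 q5-a->q3 q5-b->q4 q6-a->q5 q6-b->q6

Because acceptance depends on a position counted from the end, the machine has to buffer the most recent 2 symbols. Make each state the string of the last up-to-2 symbols read; on input `x` shift the window left and append `x`. Accept when the buffered window has length 2 and begins with `b`.
With 7 states:
        a   b  
>  q0   q1  q2 
   q1   q3  q4 
   q2   q5  q6 
   q3   q3  q4 
   q4   q5  q6 
 * q5   q3  q4 
 * q6   q5  q6 
(> = start, * = accepting)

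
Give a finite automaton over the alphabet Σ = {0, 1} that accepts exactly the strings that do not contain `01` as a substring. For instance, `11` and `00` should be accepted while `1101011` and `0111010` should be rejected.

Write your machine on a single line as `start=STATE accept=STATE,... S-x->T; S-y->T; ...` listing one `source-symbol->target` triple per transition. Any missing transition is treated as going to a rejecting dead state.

start=A; accept=A,B; A-0->B; A-1->A; B-0->B; B-1->C; C-0->C; C-1->C

This is the complement of 'contains `01`'. Use the same substring-matching states — A through C holding how much of `01` has just been matched — but flip the accepting set: everything except the trap C accepts.
3 states suffice.
       0  1 
>* A   B  A 
 * B   B  C 
   C   C  C 
(> = start, * = accepting)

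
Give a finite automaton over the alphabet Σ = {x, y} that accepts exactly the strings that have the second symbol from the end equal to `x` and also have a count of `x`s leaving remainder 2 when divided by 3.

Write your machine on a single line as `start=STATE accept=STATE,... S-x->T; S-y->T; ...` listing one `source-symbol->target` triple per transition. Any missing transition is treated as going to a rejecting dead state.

start=A; accept=D,I; A-x->B; A-y->C; B-x->D; B-y->E; C-x->F; C-y->G; D-x->H; D-y->I; E-x->J; E-y->K; F-x->D; F-y->E; G-x->F; G-y->G; H-x->L; H-y->M; I-x->N; I-y->O; J-x->H; J-y->I; K-x->J; K-y->K; L-x->D; L-y->E; M-x->F; M-y->G; N-x->L; N-y->M; O-x->N; O-y->O

Build one automaton per condition and run them in lockstep. One (7 states) tracks the last 2 symbols read; the other (3 states) tracks the count of `x`s modulo 3. Each combined state is a pair, one component from each; accept when both components accept.
15 states suffice.
       x  y 
>  A   B  C 
   B   D  E 
   C   F  G 
 * D   H  I 
   E   J  K 
   F   D  E 
   G   F  G 
   H   L  M 
 * I   N  O 
   J   H  I 
   K   J  K 
   L   D  E 
   M   F  G 
   N   L  M 
   O   N  O 
(> = start, * = accepting)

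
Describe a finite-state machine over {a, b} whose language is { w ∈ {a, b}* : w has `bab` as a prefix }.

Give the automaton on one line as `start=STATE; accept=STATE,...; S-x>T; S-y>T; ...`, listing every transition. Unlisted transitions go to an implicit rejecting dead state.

Check the first 3 symbols one by one: S0 through S2 record how many have matched `bab` so far; any wrong symbol goes to the dead state S4. After all 3 match we enter the accepting sink S3.
With 5 states:
        a   b  
>  S0   S4  S1 
   S1   S2  S4 
   S2   S4  S3 
 * S3   S3  S3 
   S4   S4  S4 
(> = start, * = accepting)

start=S0; accept=S3; S0-a>S4; S0-b>S1; S1-a>S2; S1-b>S4; S2-a>S4; S2-b>S3; S3-a>S3; S3-b>S3; S4-a>S4; S4-b>S4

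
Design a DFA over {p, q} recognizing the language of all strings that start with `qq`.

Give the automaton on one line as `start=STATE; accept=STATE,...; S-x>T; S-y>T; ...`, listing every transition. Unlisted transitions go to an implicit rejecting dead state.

start=A; accept=C; A-p>D; A-q>B; B-p>D; B-q>C; C-p>C; C-q>C; D-p>D; D-q>D

Check the first 2 symbols one by one: A through B record how many have matched `qq` so far; any wrong symbol goes to the dead state D. After all 2 match we enter the accepting sink C.
       p  q 
>  A   D  B 
   B   D  C 
 * C   C  C 
   D   D  D 
(> = start, * = accepting)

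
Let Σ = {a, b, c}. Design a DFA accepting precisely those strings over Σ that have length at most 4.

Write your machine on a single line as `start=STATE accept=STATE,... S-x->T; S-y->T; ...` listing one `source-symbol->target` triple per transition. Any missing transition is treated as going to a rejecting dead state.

start=q0; accept=q0,q1,q2,q3,q4; q0-a->q1; q0-b->q1; q0-c->q1; q1-a->q2; q1-b->q2; q1-c->q2; q2-a->q3; q2-b->q3; q2-c->q3; q3-a->q4; q3-b->q4; q3-c->q4; q4-a->q5; q4-b->q5; q4-c->q5; q5-a->q5; q5-b->q5; q5-c->q5

We only need to distinguish lengths 0, 1, …, 4, and '>4'. Chain q0 → q1 → q2 → q3 → q4 → q5 on every symbol, with q5 looping. Accepting states: {q0, q1, q2, q3, q4}.
        a   b   c  
>* q0   q1  q1  q1 
 * q1   q2  q2  q2 
 * q2   q3  q3  q3 
 * q3   q4  q4  q4 
 * q4   q5  q5  q5 
   q5   q5  q5  q5 
(> = start, * = accepting)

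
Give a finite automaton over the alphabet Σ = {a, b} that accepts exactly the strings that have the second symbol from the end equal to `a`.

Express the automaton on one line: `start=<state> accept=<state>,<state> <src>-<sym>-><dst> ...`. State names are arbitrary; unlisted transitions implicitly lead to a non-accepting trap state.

start=S0 accept=S3,S4 S0-a->S1 S0-b->S2 S1-a->S3 S1-b->S4 S2-a->S5 S2-b->S6 S3-a->S3 S3-b->S4 S4-a->S5 S4-b->S6 S5-a->S3 S5-b->S4 S6-a->S5 S6-b->S6

Because acceptance depends on a position counted from the end, the machine has to buffer the most recent 2 symbols. Make each state the string of the last up-to-2 symbols read; on input `x` shift the window left and append `x`. Accept when the buffered window has length 2 and begins with `a`.
With 7 states:
        a   b  
>  S0   S1  S2 
   S1   S3  S4 
   S2   S5  S6 
 * S3   S3  S4 
 * S4   S5  S6 
   S5   S3  S4 
   S6   S5  S6 
(> = start, * = accepting)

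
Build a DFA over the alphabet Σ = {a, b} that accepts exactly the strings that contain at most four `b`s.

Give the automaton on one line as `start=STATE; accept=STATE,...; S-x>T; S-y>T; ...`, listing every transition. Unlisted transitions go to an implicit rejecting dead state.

Only the number of `b`s matters, and only up to 5. Make a chain q0 → q1 → q2 → q3 → q4 → q5 advanced by each `b` (with q5 absorbing); every other symbol self-loops. The accepting set is {q0, q1, q2, q3, q4}.
A 6-state machine:
        a   b  
>* q0   q0  q1 
 * q1   q1  q2 
 * q2   q2  q3 
 * q3   q3  q4 
 * q4   q4  q5 
   q5   q5  q5 
(> = start, * = accepting)

start=q0; accept=q0,q1,q2,q3,q4; q0-a>q0; q0-b>q1; q1-a>q1; q1-b>q2; q2-a>q2; q2-b>q3; q3-a>q3; q3-b>q4; q4-a>q4; q4-b>q5; q5-a>q5; q5-b>q5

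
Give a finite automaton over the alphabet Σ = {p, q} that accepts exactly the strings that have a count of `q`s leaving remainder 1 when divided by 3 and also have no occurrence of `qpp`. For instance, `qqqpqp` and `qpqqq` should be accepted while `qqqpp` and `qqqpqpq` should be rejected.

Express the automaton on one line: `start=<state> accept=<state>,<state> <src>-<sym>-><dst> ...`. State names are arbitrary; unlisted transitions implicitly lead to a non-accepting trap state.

start=A accept=B,C A-p->A A-q->B B-p->C B-q->D C-p->E C-q->D D-p->F D-q->G E-p->E E-q->E F-p->E F-q->G G-p->H G-q->B H-p->E H-q->B

Run two small machines in parallel and take their product. The first has 3 states tracking the count of `q`s modulo 3; the second has 4 states tracking partial matches of the forbidden pattern `qpp`. A product state is a pair (one from each), accepting exactly when both do. Minimizing collapses redundant product states.
       p  q 
>  A   A  B 
 * B   C  D 
 * C   E  D 
   D   F  G 
   E   E  E 
   F   E  G 
   G   H  B 
   H   E  B 
(> = start, * = accepting)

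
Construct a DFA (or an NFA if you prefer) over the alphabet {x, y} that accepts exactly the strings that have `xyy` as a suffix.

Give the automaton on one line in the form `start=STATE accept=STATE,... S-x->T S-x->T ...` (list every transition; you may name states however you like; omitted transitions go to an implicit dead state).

Remember how much of `xyy` the current input suffix matches. State s0 means no match yet; s1 means the last symbol is `x`; s2 means the last 2 symbols are `xy`; s3 means the last 3 symbols are `xyy`. Only s3 accepts. On a mismatch, fall back to the longest proper suffix that is still a prefix of `xyy`.
A 4-state machine:
        x   y  
>  s0   s1  s0 
   s1   s1  s2 
   s2   s1  s3 
 * s3   s1  s0 
(> = start, * = accepting)

start=s0 accept=s3 s0-x->s1 s0-y->s0 s1-x->s1 s1-y->s2 s2-x->s1 s2-y->s3 s3-x->s1 s3-y->s0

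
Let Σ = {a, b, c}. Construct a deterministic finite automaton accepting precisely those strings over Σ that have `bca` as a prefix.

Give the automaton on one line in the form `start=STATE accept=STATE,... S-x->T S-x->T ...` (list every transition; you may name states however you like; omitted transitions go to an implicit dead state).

Check the first 3 symbols one by one: q0 through q2 record how many have matched `bca` so far; any wrong symbol goes to the dead state q4. After all 3 match we enter the accepting sink q3.
With 5 states:
        a   b   c  
>  q0   q4  q1  q4 
   q1   q4  q4  q2 
   q2   q3  q4  q4 
 * q3   q3  q3  q3 
   q4   q4  q4  q4 
(> = start, * = accepting)

start=q0 accept=q3 q0-a->q4 q0-b->q1 q0-c->q4 q1-a->q4 q1-b->q4 q1-c->q2 q2-a->q3 q2-b->q4 q2-c->q4 q3-a->q3 q3-b->q3 q3-c->q3 q4-a->q4 q4-b->q4 q4-c->q4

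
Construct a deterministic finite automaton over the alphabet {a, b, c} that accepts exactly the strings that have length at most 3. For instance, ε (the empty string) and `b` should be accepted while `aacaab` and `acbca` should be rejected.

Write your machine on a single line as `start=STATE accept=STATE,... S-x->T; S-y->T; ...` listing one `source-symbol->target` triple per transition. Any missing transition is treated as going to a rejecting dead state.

We only need to distinguish lengths 0, 1, …, 3, and '>3'. Chain q0 → q1 → q2 → q3 → q4 on every symbol, with q4 looping. Accepting states: {q0, q1, q2, q3}.
With 5 states:
        a   b   c  
>* q0   q1  q1  q1 
 * q1   q2  q2  q2 
 * q2   q3  q3  q3 
 * q3   q4  q4  q4 
   q4   q4  q4  q4 
(> = start, * = accepting)

start=q0; accept=q0,q1,q2,q3; q0-a->q1; q0-b->q1; q0-c->q1; q1-a->q2; q1-b->q2; q1-c->q2; q2-a->q3; q2-b->q3; q2-c->q3; q3-a->q4; q3-b->q4; q3-c->q4; q4-a->q4; q4-b->q4; q4-c->q4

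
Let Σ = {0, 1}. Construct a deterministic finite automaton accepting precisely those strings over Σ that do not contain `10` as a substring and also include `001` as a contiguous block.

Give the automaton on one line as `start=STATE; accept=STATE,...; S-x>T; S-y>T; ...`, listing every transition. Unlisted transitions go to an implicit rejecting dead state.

start=S0; accept=S5; S0-0>S1; S0-1>S2; S1-0>S3; S1-1>S2; S2-0>S4; S2-1>S2; S3-0>S3; S3-1>S5; S4-0>S6; S4-1>S7; S5-0>S8; S5-1>S5; S6-0>S6; S6-1>S8; S7-0>S4; S7-1>S7; S8-0>S8; S8-1>S8

Build one automaton per condition and run them in lockstep. One (3 states) tracks partial matches of the forbidden pattern `10`; the other (4 states) tracks whether and how much of `001` has been seen. Each combined state is a pair, one component from each; accept when both components accept.
With 9 states:
        0   1  
>  S0   S1  S2 
   S1   S3  S2 
   S2   S4  S2 
   S3   S3  S5 
   S4   S6  S7 
 * S5   S8  S5 
   S6   S6  S8 
   S7   S4  S7 
   S8   S8  S8 
(> = start, * = accepting)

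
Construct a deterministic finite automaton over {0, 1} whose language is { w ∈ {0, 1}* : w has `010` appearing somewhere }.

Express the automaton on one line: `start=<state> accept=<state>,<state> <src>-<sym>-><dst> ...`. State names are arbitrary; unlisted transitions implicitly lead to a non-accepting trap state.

States A..C record the length of the longest prefix of `010` that matches the current input suffix. Reaching D means `010` has been seen, and we stay there forever. Accept from D.
4 states suffice.
       0  1 
>  A   B  A 
   B   B  C 
   C   D  A 
 * D   D  D 
(> = start, * = accepting)

start=A accept=D A-0->B A-1->A B-0->B B-1->C C-0->D C-1->A D-0->D D-1->D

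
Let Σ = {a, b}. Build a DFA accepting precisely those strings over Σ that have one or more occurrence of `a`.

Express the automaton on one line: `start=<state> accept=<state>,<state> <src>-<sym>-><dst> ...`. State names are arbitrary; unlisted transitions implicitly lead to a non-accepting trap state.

start=q0 accept=q1,q2 q0-a->q1 q0-b->q0 q1-a->q2 q1-b->q1 q2-a->q2 q2-b->q2

Count `a`s, saturating at 2: state q0 means no `a` yet, q1 means one `a` seen, q2 means more than one. Each `a` increments (capped at q2); other symbols loop. Accept from {q1, q2}.
        a   b  
>  q0   q1  q0 
 * q1   q2  q1 
 * q2   q2  q2 
(> = start, * = accepting)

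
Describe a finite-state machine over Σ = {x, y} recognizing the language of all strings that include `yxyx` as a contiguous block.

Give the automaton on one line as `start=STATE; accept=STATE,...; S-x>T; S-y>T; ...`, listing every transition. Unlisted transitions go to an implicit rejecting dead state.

States A..D record the length of the longest prefix of `yxyx` that matches the current input suffix. Reaching E means `yxyx` has been seen, and we stay there forever. Accept from E.
       x  y 
>  A   A  B 
   B   C  B 
   C   A  D 
   D   E  B 
 * E   E  E 
(> = start, * = accepting)

start=A; accept=E; A-x>A; A-y>B; B-x>C; B-y>B; C-x>A; C-y>D; D-x>E; D-y>B; E-x>E; E-y>E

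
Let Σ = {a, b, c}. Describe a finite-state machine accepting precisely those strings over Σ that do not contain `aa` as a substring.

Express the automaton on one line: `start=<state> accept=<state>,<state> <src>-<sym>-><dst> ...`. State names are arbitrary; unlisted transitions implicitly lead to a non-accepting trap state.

Track partial matches of the forbidden pattern `aa`. State S2 is a dead state reached once `aa` has occurred; every other state accepts. S0 means no part of `aa` is currently matched.
        a   b   c  
>* S0   S1  S0  S0 
 * S1   S2  S0  S0 
   S2   S2  S2  S2 
(> = start, * = accepting)

start=S0 accept=S0,S1 S0-a->S1 S0-b->S0 S0-c->S0 S1-a->S2 S1-b->S0 S1-c->S0 S2-a->S2 S2-b->S2 S2-c->S2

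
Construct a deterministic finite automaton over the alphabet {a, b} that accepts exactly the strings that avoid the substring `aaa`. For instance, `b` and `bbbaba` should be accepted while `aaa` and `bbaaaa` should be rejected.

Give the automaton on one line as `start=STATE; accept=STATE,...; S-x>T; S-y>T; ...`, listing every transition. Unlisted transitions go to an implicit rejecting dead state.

Track partial matches of the forbidden pattern `aaa`. State q3 is a dead state reached once `aaa` has occurred; every other state accepts. q0 means no part of `aaa` is currently matched.
        a   b  
>* q0   q1  q0 
 * q1   q2  q0 
 * q2   q3  q0 
   q3   q3  q3 
(> = start, * = accepting)

start=q0; accept=q0,q1,q2; q0-a>q1; q0-b>q0; q1-a>q2; q1-b>q0; q2-a>q3; q2-b>q0; q3-a>q3; q3-b>q3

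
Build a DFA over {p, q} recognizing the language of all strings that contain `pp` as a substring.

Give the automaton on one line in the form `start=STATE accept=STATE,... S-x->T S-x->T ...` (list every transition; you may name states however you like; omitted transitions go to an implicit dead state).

start=A accept=C A-p->B A-q->A B-p->C B-q->A C-p->C C-q->C

Track how much of `pp` has been matched so far: state A is no progress, C is the absorbing accept state reached once `pp` has occurred. Intermediate states record partial matches; on a mismatch, fall back to the longest reusable overlap.
       p  q 
>  A   B  A 
   B   C  A 
 * C   C  C 
(> = start, * = accepting)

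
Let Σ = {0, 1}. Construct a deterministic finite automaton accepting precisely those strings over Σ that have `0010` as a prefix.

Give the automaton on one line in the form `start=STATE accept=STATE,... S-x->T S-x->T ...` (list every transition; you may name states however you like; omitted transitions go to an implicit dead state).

start=A accept=E A-0->B A-1->F B-0->C B-1->F C-0->F C-1->D D-0->E D-1->F E-0->E E-1->E F-0->F F-1->F

Check the first 4 symbols one by one: A through D record how many have matched `0010` so far; any wrong symbol goes to the dead state F. After all 4 match we enter the accepting sink E.
       0  1 
>  A   B  F 
   B   C  F 
   C   F  D 
   D   E  F 
 * E   E  E 
   F   F  F 
(> = start, * = accepting)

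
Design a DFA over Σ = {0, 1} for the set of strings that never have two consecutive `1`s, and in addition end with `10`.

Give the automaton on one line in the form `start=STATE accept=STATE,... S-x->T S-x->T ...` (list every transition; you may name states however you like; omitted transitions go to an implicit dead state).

start=s0 accept=s2 s0-0->s0 s0-1->s1 s1-0->s2 s1-1->s3 s2-0->s0 s2-1->s1 s3-0->s3 s3-1->s3

Handle the two conditions separately and then intersect. The first has 3 states tracking partial matches of the forbidden pattern `11`; the second has 3 states tracking how much of the suffix `10` has currently been matched. A product state is a pair (one from each), accepting exactly when both do. Minimizing collapses redundant product states.
A 4-state machine:
        0   1  
>  s0   s0  s1 
   s1   s2  s3 
 * s2   s0  s1 
   s3   s3  s3 
(> = start, * = accepting)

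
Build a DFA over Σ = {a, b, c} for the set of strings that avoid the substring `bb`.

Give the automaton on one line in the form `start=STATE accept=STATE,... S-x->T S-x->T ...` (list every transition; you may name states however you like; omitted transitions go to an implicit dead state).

start=q0 accept=q0,q1 q0-a->q0 q0-b->q1 q0-c->q0 q1-a->q0 q1-b->q2 q1-c->q0 q2-a->q2 q2-b->q2 q2-c->q2

Track partial matches of the forbidden pattern `bb`. State q2 is a dead state reached once `bb` has occurred; every other state accepts. q0 means no part of `bb` is currently matched.
3 states suffice.
        a   b   c  
>* q0   q0  q1  q0 
 * q1   q0  q2  q0 
   q2   q2  q2  q2 
(> = start, * = accepting)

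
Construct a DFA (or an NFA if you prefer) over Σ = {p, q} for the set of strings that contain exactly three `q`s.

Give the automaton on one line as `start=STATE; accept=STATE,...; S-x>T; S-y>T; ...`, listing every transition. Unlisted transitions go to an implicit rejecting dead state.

start=A; accept=D; A-p>A; A-q>B; B-p>B; B-q>C; C-p>C; C-q>D; D-p>D; D-q>E; E-p>E; E-q>E

Count `q`s, saturating at 4: states A through D mean 0 through 3 `q`s seen; E means more than 3. Each `q` increments (capped at E); other symbols loop. Accept from {D}.
       p  q 
>  A   A  B 
   B   B  C 
   C   C  D 
 * D   D  E 
   E   E  E 
(> = start, * = accepting)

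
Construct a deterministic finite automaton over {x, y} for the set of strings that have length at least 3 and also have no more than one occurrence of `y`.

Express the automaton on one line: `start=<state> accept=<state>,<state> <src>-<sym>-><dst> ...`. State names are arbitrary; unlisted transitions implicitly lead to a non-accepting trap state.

start=q0 accept=q6,q7,q9,q10 q0-x->q1 q0-y->q2 q1-x->q3 q1-y->q4 q2-x->q4 q2-y->q5 q3-x->q6 q3-y->q7 q4-x->q7 q4-y->q8 q5-x->q8 q5-y->q8 q6-x->q9 q6-y->q10 q7-x->q10 q7-y->q11 q8-x->q11 q8-y->q11 q9-x->q9 q9-y->q10 q10-x->q10 q10-y->q11 q11-x->q11 q11-y->q11

Handle the two conditions separately and then intersect. The first has 5 states tracking the input length, saturating at 4; the second has 3 states tracking the count of `y`s, saturating at 2. A product state is a pair (one from each), accepting exactly when both do.
12 states suffice.
          x    y  
>  q0     q1   q2 
   q1     q3   q4 
   q2     q4   q5 
   q3     q6   q7 
   q4     q7   q8 
   q5     q8   q8 
 * q6     q9  q10 
 * q7    q10  q11 
   q8    q11  q11 
 * q9     q9  q10 
 * q10   q10  q11 
   q11   q11  q11 
(> = start, * = accepting)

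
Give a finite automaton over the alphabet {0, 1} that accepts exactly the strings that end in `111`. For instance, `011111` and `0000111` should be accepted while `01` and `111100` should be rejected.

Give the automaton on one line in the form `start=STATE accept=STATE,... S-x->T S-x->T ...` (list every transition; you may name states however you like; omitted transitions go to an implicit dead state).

Remember how much of `111` the current input suffix matches. State s0 means no match yet; s1 means the last symbol is `1`; s2 means the last 2 symbols are `11`; s3 means the last 3 symbols are `111`. Only s3 accepts. On a mismatch, fall back to the longest proper suffix that is still a prefix of `111`.
With 4 states:
        0   1  
>  s0   s0  s1 
   s1   s0  s2 
   s2   s0  s3 
 * s3   s0  s3 
(> = start, * = accepting)

start=s0 accept=s3 s0-0->s0 s0-1->s1 s1-0->s0 s1-1->s2 s2-0->s0 s2-1->s3 s3-0->s0 s3-1->s3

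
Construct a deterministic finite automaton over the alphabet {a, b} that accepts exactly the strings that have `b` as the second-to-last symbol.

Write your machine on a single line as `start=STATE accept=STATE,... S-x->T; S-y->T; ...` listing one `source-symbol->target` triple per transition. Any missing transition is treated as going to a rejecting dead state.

start=q0; accept=q5,q6; q0-a->q1; q0-b->q2; q1-a->q3; q1-b->q4; q2-a->q5; q2-b->q6; q3-a->q3; q3-b->q4; q4-a->q5; q4-b->q6; q5-a->q3; q5-b->q4; q6-a->q5; q6-b->q6

A DFA must remember the last 2 symbols (since which symbol is second-to-last isn't known until the input ends). Use one state per possible window of the last ≤2 symbols; accept from those whose window starts with `b`.
A 7-state machine:
        a   b  
>  q0   q1  q2 
   q1   q3  q4 
   q2   q5  q6 
   q3   q3  q4 
   q4   q5  q6 
 * q5   q3  q4 
 * q6   q5  q6 
(> = start, * = accepting)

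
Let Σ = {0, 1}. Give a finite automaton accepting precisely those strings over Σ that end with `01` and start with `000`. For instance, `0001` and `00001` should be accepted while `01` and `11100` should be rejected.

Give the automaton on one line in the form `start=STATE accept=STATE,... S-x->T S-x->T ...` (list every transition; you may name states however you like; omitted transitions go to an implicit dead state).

start=q0 accept=q7 q0-0->q1 q0-1->q2 q1-0->q3 q1-1->q4 q2-0->q5 q2-1->q2 q3-0->q6 q3-1->q4 q4-0->q5 q4-1->q2 q5-0->q5 q5-1->q4 q6-0->q6 q6-1->q7 q7-0->q6 q7-1->q8 q8-0->q6 q8-1->q8

Run two small machines in parallel and take their product. The first has 3 states tracking how much of the suffix `01` has currently been matched; the second has 5 states tracking whether the input so far still matches the prefix `000`. A product state is a pair (one from each), accepting exactly when both do.
        0   1  
>  q0   q1  q2 
   q1   q3  q4 
   q2   q5  q2 
   q3   q6  q4 
   q4   q5  q2 
   q5   q5  q4 
   q6   q6  q7 
 * q7   q6  q8 
   q8   q6  q8 
(> = start, * = accepting)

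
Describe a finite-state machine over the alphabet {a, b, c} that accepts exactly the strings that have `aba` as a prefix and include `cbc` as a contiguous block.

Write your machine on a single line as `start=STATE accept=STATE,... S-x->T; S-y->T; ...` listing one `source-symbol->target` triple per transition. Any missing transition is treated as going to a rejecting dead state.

Handle the two conditions separately and then intersect. The first has 5 states tracking whether the input so far still matches the prefix `aba`; the second has 4 states tracking whether and how much of `cbc` has been seen. A product state is a pair (one from each), accepting exactly when both do. Equivalent product states are then merged.
8 states suffice.
        a   b   c  
>  S0   S1  S2  S2 
   S1   S2  S3  S2 
   S2   S2  S2  S2 
   S3   S4  S2  S2 
   S4   S4  S4  S5 
   S5   S4  S6  S5 
   S6   S4  S4  S7 
 * S7   S7  S7  S7 
(> = start, * = accepting)

start=S0; accept=S7; S0-a->S1; S0-b->S2; S0-c->S2; S1-a->S2; S1-b->S3; S1-c->S2; S2-a->S2; S2-b->S2; S2-c->S2; S3-a->S4; S3-b->S2; S3-c->S2; S4-a->S4; S4-b->S4; S4-c->S5; S5-a->S4; S5-b->S6; S5-c->S5; S6-a->S4; S6-b->S4; S6-c->S7; S7-a->S7; S7-b->S7; S7-c->S7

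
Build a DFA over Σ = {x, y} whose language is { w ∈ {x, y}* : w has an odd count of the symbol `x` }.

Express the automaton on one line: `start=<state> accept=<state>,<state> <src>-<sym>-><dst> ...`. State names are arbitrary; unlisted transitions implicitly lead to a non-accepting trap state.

Keep the running count of `x`s modulo 2: each `x` advances along the cycle A → B → A while other symbols loop. Accept at B.
       x  y 
>  A   B  A 
 * B   A  B 
(> = start, * = accepting)

start=A accept=B A-x->B A-y->A B-x->A B-y->B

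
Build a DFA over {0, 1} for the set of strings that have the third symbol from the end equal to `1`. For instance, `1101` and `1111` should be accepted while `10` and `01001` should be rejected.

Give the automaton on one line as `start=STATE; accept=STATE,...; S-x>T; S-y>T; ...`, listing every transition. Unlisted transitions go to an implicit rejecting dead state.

start=q0; accept=q11,q12,q13,q14; q0-0>q1; q0-1>q2; q1-0>q3; q1-1>q4; q2-0>q5; q2-1>q6; q3-0>q7; q3-1>q8; q4-0>q9; q4-1>q10; q5-0>q11; q5-1>q12; q6-0>q13; q6-1>q14; q7-0>q7; q7-1>q8; q8-0>q9; q8-1>q10; q9-0>q11; q9-1>q12; q10-0>q13; q10-1>q14; q11-0>q7; q11-1>q8; q12-0>q9; q12-1>q10; q13-0>q11; q13-1>q12; q14-0>q13; q14-1>q14

A DFA must remember the last 3 symbols (since which symbol is third-to-last isn't known until the input ends). Use one state per possible window of the last ≤3 symbols; accept from those whose window starts with `1`.
          0    1  
>  q0     q1   q2 
   q1     q3   q4 
   q2     q5   q6 
   q3     q7   q8 
   q4     q9  q10 
   q5    q11  q12 
   q6    q13  q14 
   q7     q7   q8 
   q8     q9  q10 
   q9    q11  q12 
   q10   q13  q14 
 * q11    q7   q8 
 * q12    q9  q10 
 * q13   q11  q12 
 * q14   q13  q14 
(> = start, * = accepting)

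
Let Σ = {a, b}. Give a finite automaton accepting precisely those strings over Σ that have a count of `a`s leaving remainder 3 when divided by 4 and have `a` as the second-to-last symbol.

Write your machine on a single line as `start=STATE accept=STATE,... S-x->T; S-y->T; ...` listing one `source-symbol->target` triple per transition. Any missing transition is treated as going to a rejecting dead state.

start=s0; accept=s3,s5; s0-a->s1; s0-b->s0; s1-a->s2; s1-b->s1; s2-a->s3; s2-b->s4; s3-a->s0; s3-b->s5; s4-a->s6; s4-b->s4; s5-a->s0; s5-b->s7; s6-a->s0; s6-b->s5; s7-a->s0; s7-b->s7

Run two small machines in parallel and take their product. One (4 states) tracks the count of `a`s modulo 4; the other (7 states) tracks the last 2 symbols read. Each combined state is a pair, one component from each; accept when both components accept. Minimizing collapses redundant product states.
An 8-state machine:
        a   b  
>  s0   s1  s0 
   s1   s2  s1 
   s2   s3  s4 
 * s3   s0  s5 
   s4   s6  s4 
 * s5   s0  s7 
   s6   s0  s5 
   s7   s0  s7 
(> = start, * = accepting)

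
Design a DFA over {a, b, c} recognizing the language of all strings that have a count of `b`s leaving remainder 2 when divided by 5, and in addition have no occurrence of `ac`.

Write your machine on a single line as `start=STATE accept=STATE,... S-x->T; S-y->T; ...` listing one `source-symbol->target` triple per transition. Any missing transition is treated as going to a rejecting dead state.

start=q0; accept=q5,q7; q0-a->q1; q0-b->q2; q0-c->q0; q1-a->q1; q1-b->q2; q1-c->q3; q2-a->q4; q2-b->q5; q2-c->q2; q3-a->q3; q3-b->q6; q3-c->q3; q4-a->q4; q4-b->q5; q4-c->q6; q5-a->q7; q5-b->q8; q5-c->q5; q6-a->q6; q6-b->q9; q6-c->q6; q7-a->q7; q7-b->q8; q7-c->q9; q8-a->q10; q8-b->q11; q8-c->q8; q9-a->q9; q9-b->q12; q9-c->q9; q10-a->q10; q10-b->q11; q10-c->q12; q11-a->q13; q11-b->q0; q11-c->q11; q12-a->q12; q12-b->q14; q12-c->q12; q13-a->q13; q13-b->q0; q13-c->q14; q14-a->q14; q14-b->q3; q14-c->q14

Handle the two conditions separately and then intersect. The first has 5 states tracking the count of `b`s modulo 5; the second has 3 states tracking partial matches of the forbidden pattern `ac`. A product state is a pair (one from each), accepting exactly when both do.
With 15 states:
          a    b    c  
>  q0     q1   q2   q0 
   q1     q1   q2   q3 
   q2     q4   q5   q2 
   q3     q3   q6   q3 
   q4     q4   q5   q6 
 * q5     q7   q8   q5 
   q6     q6   q9   q6 
 * q7     q7   q8   q9 
   q8    q10  q11   q8 
   q9     q9  q12   q9 
   q10   q10  q11  q12 
   q11   q13   q0  q11 
   q12   q12  q14  q12 
   q13   q13   q0  q14 
   q14   q14   q3  q14 
(> = start, * = accepting)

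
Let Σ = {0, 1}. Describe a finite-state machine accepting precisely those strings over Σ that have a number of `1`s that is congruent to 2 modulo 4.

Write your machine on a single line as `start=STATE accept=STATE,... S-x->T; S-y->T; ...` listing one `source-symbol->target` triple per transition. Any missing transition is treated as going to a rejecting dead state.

Keep the running count of `1`s modulo 4: each `1` advances along the cycle q0 → q1 → q2 → q3 → q0 while other symbols loop. Accept at q2.
        0   1  
>  q0   q0  q1 
   q1   q1  q2 
 * q2   q2  q3 
   q3   q3  q0 
(> = start, * = accepting)

start=q0; accept=q2; q0-0->q0; q0-1->q1; q1-0->q1; q1-1->q2; q2-0->q2; q2-1->q3; q3-0->q3; q3-1->q0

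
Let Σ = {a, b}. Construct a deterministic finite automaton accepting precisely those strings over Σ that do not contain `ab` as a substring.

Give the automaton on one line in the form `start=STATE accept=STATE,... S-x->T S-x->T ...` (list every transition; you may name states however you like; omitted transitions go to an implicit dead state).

Track partial matches of the forbidden pattern `ab`. State s2 is a dead state reached once `ab` has occurred; every other state accepts. s0 means no part of `ab` is currently matched.
3 states suffice.
        a   b  
>* s0   s1  s0 
 * s1   s1  s2 
   s2   s2  s2 
(> = start, * = accepting)

start=s0 accept=s0,s1 s0-a->s1 s0-b->s0 s1-a->s1 s1-b->s2 s2-a->s2 s2-b->s2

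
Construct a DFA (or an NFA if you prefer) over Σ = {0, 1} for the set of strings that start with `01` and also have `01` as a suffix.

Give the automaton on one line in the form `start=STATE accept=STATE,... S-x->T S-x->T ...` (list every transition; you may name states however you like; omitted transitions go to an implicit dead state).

Build one automaton per condition and run them in lockstep. One (4 states) tracks whether the input so far still matches the prefix `01`; the other (3 states) tracks how much of the suffix `01` has currently been matched. Each combined state is a pair, one component from each; accept when both components accept. Equivalent product states are then merged.
       0  1 
>  A   B  C 
   B   C  D 
   C   C  C 
 * D   E  F 
   E   E  D 
   F   E  F 
(> = start, * = accepting)

start=A accept=D A-0->B A-1->C B-0->C B-1->D C-0->C C-1->C D-0->E D-1->F E-0->E E-1->D F-0->E F-1->F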